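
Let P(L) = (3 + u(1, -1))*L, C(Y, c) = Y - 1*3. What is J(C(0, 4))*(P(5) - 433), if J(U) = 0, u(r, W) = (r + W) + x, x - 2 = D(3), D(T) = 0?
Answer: 0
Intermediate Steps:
x = 2 (x = 2 + 0 = 2)
C(Y, c) = -3 + Y (C(Y, c) = Y - 3 = -3 + Y)
u(r, W) = 2 + W + r (u(r, W) = (r + W) + 2 = (W + r) + 2 = 2 + W + r)
P(L) = 5*L (P(L) = (3 + (2 - 1 + 1))*L = (3 + 2)*L = 5*L)
J(C(0, 4))*(P(5) - 433) = 0*(5*5 - 433) = 0*(25 - 433) = 0*(-408) = 0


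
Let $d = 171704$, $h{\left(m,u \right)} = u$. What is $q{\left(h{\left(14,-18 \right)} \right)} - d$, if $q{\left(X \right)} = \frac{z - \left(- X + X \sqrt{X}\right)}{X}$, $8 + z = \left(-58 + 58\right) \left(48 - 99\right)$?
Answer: $- \frac{1545323}{9} - 3 i \sqrt{2} \approx -1.717 \cdot 10^{5} - 4.2426 i$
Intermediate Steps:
$z = -8$ ($z = -8 + \left(-58 + 58\right) \left(48 - 99\right) = -8 + 0 \left(-51\right) = -8 + 0 = -8$)
$q{\left(X \right)} = \frac{-8 + X - X^{\frac{3}{2}}}{X}$ ($q{\left(X \right)} = \frac{-8 - \left(- X + X \sqrt{X}\right)}{X} = \frac{-8 - \left(X^{\frac{3}{2}} - X\right)}{X} = \frac{-8 + X - X^{\frac{3}{2}}}{X}$)
$q{\left(h{\left(14,-18 \right)} \right)} - d = \frac{-8 - 18 - \left(-18\right)^{\frac{3}{2}}}{-18} - 171704 = - \frac{-8 - 18 - - 54 i \sqrt{2}}{18} - 171704 = - \frac{-8 - 18 + 54 i \sqrt{2}}{18} - 171704 = - \frac{-26 + 54 i \sqrt{2}}{18} - 171704 = \left(\frac{13}{9} - 3 i \sqrt{2}\right) - 171704 = - \frac{1545323}{9} - 3 i \sqrt{2}$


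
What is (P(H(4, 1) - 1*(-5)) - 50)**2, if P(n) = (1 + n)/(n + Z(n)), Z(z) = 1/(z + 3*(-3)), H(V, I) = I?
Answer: 687241/289 ≈ 2378.0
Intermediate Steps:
Z(z) = 1/(-9 + z) (Z(z) = 1/(z - 9) = 1/(-9 + z))
P(n) = (1 + n)/(n + 1/(-9 + n))
(P(H(4, 1) - 1*(-5)) - 50)**2 = ((1 + (1 - 1*(-5)))*(-9 + (1 - 1*(-5)))/(1 + (1 - 1*(-5))*(-9 + (1 - 1*(-5)))) - 50)**2 = ((1 + (1 + 5))*(-9 + (1 + 5))/(1 + (1 + 5)*(-9 + (1 + 5))) - 50)**2 = ((1 + 6)*(-9 + 6)/(1 + 6*(-9 + 6)) - 50)**2 = (7*(-3)/(1 + 6*(-3)) - 50)**2 = (7*(-3)/(1 - 18) - 50)**2 = (7*(-3)/(-17) - 50)**2 = (-1/17*7*(-3) - 50)**2 = (21/17 - 50)**2 = (-829/17)**2 = 687241/289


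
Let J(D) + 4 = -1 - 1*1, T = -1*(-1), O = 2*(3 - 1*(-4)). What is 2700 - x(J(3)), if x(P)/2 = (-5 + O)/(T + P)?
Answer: 13518/5 ≈ 2703.6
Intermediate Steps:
O = 14 (O = 2*(3 + 4) = 2*7 = 14)
T = 1
J(D) = -6 (J(D) = -4 + (-1 - 1*1) = -4 + (-1 - 1) = -4 - 2 = -6)
x(P) = 18/(1 + P) (x(P) = 2*((-5 + 14)/(1 + P)) = 2*(9/(1 + P)) = 18/(1 + P))
2700 - x(J(3)) = 2700 - 18/(1 - 6) = 2700 - 18/(-5) = 2700 - 18*(-1)/5 = 2700 - 1*(-18/5) = 2700 + 18/5 = 13518/5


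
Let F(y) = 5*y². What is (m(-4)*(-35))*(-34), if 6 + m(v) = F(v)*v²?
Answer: 1516060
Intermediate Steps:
m(v) = -6 + 5*v⁴ (m(v) = -6 + (5*v²)*v² = -6 + 5*v⁴)
(m(-4)*(-35))*(-34) = ((-6 + 5*(-4)⁴)*(-35))*(-34) = ((-6 + 5*256)*(-35))*(-34) = ((-6 + 1280)*(-35))*(-34) = (1274*(-35))*(-34) = -44590*(-34) = 1516060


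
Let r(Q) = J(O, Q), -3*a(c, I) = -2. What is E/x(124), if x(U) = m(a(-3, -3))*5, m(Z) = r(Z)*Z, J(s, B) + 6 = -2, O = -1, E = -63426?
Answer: 95139/40 ≈ 2378.5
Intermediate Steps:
a(c, I) = ⅔ (a(c, I) = -⅓*(-2) = ⅔)
J(s, B) = -8 (J(s, B) = -6 - 2 = -8)
r(Q) = -8
m(Z) = -8*Z
x(U) = -80/3 (x(U) = -8*⅔*5 = -16/3*5 = -80/3)
E/x(124) = -63426/(-80/3) = -63426*(-3/80) = 95139/40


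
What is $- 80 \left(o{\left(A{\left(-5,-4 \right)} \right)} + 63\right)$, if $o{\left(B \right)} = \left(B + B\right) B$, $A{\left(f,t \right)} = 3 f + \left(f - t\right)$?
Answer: $-46000$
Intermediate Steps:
$A{\left(f,t \right)} = - t + 4 f$
$o{\left(B \right)} = 2 B^{2}$ ($o{\left(B \right)} = 2 B B = 2 B^{2}$)
$- 80 \left(o{\left(A{\left(-5,-4 \right)} \right)} + 63\right) = - 80 \left(2 \left(\left(-1\right) \left(-4\right) + 4 \left(-5\right)\right)^{2} + 63\right) = - 80 \left(2 \left(4 - 20\right)^{2} + 63\right) = - 80 \left(2 \left(-16\right)^{2} + 63\right) = - 80 \left(2 \cdot 256 + 63\right) = - 80 \left(512 + 63\right) = \left(-80\right) 575 = -46000$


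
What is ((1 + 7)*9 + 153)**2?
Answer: 50625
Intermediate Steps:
((1 + 7)*9 + 153)**2 = (8*9 + 153)**2 = (72 + 153)**2 = 225**2 = 50625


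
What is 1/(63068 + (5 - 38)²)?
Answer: 1/64157 ≈ 1.5587e-5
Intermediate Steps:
1/(63068 + (5 - 38)²) = 1/(63068 + (-33)²) = 1/(63068 + 1089) = 1/64157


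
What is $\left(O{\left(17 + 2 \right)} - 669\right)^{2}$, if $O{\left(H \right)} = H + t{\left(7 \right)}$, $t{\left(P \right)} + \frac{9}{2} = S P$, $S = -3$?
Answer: $\frac{1825201}{4} \approx 4.563 \cdot 10^{5}$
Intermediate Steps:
$t{\left(P \right)} = - \frac{9}{2} - 3 P$
$O{\left(H \right)} = - \frac{51}{2} + H$ ($O{\left(H \right)} = H - \frac{51}{2} = - \frac{51}{2} + H$)
$\left(O{\left(17 + 2 \right)} - 669\right)^{2} = \left(\left(- \frac{51}{2} + \left(17 + 2\right)\right) - 669\right)^{2} = \left(\left(- \frac{51}{2} + 19\right) - 669\right)^{2} = \left(- \frac{13}{2} - 669\right)^{2} = \left(- \frac{1351}{2}\right)^{2} = \frac{1825201}{4}$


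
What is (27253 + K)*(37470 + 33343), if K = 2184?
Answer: 2084522281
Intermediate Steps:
(27253 + K)*(37470 + 33343) = (27253 + 2184)*(37470 + 33343) = 29437*70813 = 2084522281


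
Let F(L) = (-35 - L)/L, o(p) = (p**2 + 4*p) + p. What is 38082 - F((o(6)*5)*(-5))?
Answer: 12567383/330 ≈ 38083.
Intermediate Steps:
o(p) = p**2 + 5*p
F(L) = (-35 - L)/L
38082 - F((o(6)*5)*(-5)) = 38082 - (-35 - (6*(5 + 6))*5*(-5))/(((6*(5 + 6))*5)*(-5)) = 38082 - (-35 - (6*11)*5*(-5))/(((6*11)*5)*(-5)) = 38082 - (-35 - 66*5*(-5))/((66*5)*(-5)) = 38082 - (-35 - 330*(-5))/(330*(-5)) = 38082 - (-35 - 1*(-1650))/(-1650) = 38082 - (-1)*(-35 + 1650)/1650 = 38082 - (-1)*1615/1650 = 38082 - 1*(-323/330) = 38082 + 323/330 = 12567383/330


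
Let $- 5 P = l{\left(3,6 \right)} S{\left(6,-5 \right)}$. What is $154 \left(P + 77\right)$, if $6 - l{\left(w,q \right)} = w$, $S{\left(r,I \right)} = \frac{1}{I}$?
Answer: $\frac{296912}{25} \approx 11876.0$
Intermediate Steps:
$l{\left(w,q \right)} = 6 - w$
$P = \frac{3}{25}$ ($P = - \frac{\left(6 - 3\right) \frac{1}{-5}}{5} = - \frac{\left(6 - 3\right) \left(- \frac{1}{5}\right)}{5} = - \frac{3 \left(- \frac{1}{5}\right)}{5} = \left(- \frac{1}{5}\right) \left(- \frac{3}{5}\right) = \frac{3}{25} \approx 0.12$)
$154 \left(P + 77\right) = 154 \left(\frac{3}{25} + 77\right) = 154 \cdot \frac{1928}{25} = \frac{296912}{25}$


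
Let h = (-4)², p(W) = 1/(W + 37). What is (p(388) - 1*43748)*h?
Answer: -297486384/425 ≈ -6.9997e+5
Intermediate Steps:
p(W) = 1/(37 + W)
h = 16
(p(388) - 1*43748)*h = (1/(37 + 388) - 1*43748)*16 = (1/425 - 43748)*16 = -18592899/425*16 = -297486384/425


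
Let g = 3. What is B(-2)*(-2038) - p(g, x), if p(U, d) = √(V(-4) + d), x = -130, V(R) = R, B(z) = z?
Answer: 4076 - I*√134 ≈ 4076.0 - 11.576*I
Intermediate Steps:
p(U, d) = √(-4 + d)
B(-2)*(-2038) - p(g, x) = -2*(-2038) - √(-4 - 130) = 4076 - √(-134) = 4076 - I*√134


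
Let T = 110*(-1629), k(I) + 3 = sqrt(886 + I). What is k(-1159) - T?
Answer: 179187 + I*sqrt(273) ≈ 1.7919e+5 + 16.523*I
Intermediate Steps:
k(I) = -3 + sqrt(886 + I)
T = -179190
k(-1159) - T = (-3 + sqrt(886 - 1159)) - 1*(-179190) = (-3 + sqrt(-273)) + 179190 = (-3 + I*sqrt(273)) + 179190 = 179187 + I*sqrt(273)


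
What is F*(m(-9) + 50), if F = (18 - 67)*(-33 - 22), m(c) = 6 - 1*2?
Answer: 145530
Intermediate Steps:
m(c) = 4 (m(c) = 6 - 2 = 4)
F = 2695 (F = -49*(-55) = 2695)
F*(m(-9) + 50) = 2695*(4 + 50) = 2695*54 = 145530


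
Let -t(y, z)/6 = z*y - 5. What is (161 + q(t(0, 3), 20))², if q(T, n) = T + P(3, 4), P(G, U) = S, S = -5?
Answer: 34596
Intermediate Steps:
P(G, U) = -5
t(y, z) = 30 - 6*y*z (t(y, z) = -6*(z*y - 5) = -6*(y*z - 5) = -6*(-5 + y*z) = 30 - 6*y*z)
q(T, n) = -5 + T (q(T, n) = T - 5 = -5 + T)
(161 + q(t(0, 3), 20))² = (161 + (-5 + (30 - 6*0*3)))² = (161 + (-5 + (30 + 0)))² = (161 + (-5 + 30))² = (161 + 25)² = 186² = 34596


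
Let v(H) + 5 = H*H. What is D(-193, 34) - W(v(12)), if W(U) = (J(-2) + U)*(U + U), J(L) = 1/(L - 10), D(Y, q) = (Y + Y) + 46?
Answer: -233753/6 ≈ -38959.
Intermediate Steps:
v(H) = -5 + H² (v(H) = -5 + H*H = -5 + H²)
D(Y, q) = 46 + 2*Y (D(Y, q) = 2*Y + 46 = 46 + 2*Y)
J(L) = 1/(-10 + L)
W(U) = 2*U*(-1/12 + U) (W(U) = (1/(-10 - 2) + U)*(U + U) = (1/(-12) + U)*(2*U) = (-1/12 + U)*(2*U) = 2*U*(-1/12 + U))
D(-193, 34) - W(v(12)) = (46 + 2*(-193)) - (-5 + 12²)*(-1 + 12*(-5 + 12²))/6 = (46 - 386) - (-5 + 144)*(-1 + 12*(-5 + 144))/6 = -340 - 139*(-1 + 12*139)/6 = -340 - 139*(-1 + 1668)/6 = -340 - 139*1667/6 = -340 - 1*231713/6 = -340 - 231713/6 = -233753/6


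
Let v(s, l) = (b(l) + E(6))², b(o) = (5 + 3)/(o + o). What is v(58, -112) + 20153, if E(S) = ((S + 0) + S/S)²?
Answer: 17679593/784 ≈ 22551.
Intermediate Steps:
E(S) = (1 + S)² (E(S) = (S + 1)² = (1 + S)²)
b(o) = 4/o (b(o) = 8/((2*o)) = 8*(1/(2*o)) = 4/o)
v(s, l) = (49 + 4/l)² (v(s, l) = (4/l + (1 + 6)²)² = (4/l + 7²)² = (4/l + 49)² = (49 + 4/l)²)
v(58, -112) + 20153 = (4 + 49*(-112))²/(-112)² + 20153 = (4 - 5488)²/12544 + 20153 = (1/12544)*(-5484)² + 20153 = (1/12544)*30074256 + 20153 = 1879641/784 + 20153 = 17679593/784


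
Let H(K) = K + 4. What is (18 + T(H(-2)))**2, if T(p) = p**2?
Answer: 484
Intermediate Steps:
H(K) = 4 + K
(18 + T(H(-2)))**2 = (18 + (4 - 2)**2)**2 = (18 + 2**2)**2 = (18 + 4)**2 = 22**2 = 484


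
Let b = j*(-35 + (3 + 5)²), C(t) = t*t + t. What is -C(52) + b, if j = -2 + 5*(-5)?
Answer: -3539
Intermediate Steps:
j = -27 (j = -2 - 25 = -27)
C(t) = t + t² (C(t) = t² + t = t + t²)
b = -783 (b = -27*(-35 + (3 + 5)²) = -27*(-35 + 8²) = -27*(-35 + 64) = -27*29 = -783)
-C(52) + b = -52*(1 + 52) - 783 = -52*53 - 783 = -1*2756 - 783 = -2756 - 783 = -3539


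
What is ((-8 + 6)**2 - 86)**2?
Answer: 6724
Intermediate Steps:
((-8 + 6)**2 - 86)**2 = ((-2)**2 - 86)**2 = (4 - 86)**2 = (-82)**2 = 6724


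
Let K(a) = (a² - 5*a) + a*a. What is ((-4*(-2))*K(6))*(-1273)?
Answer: -427728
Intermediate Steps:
K(a) = -5*a + 2*a² (K(a) = (a² - 5*a) + a² = -5*a + 2*a²)
((-4*(-2))*K(6))*(-1273) = ((-4*(-2))*(6*(-5 + 2*6)))*(-1273) = (8*(6*(-5 + 12)))*(-1273) = (8*(6*7))*(-1273) = (8*42)*(-1273) = 336*(-1273) = -427728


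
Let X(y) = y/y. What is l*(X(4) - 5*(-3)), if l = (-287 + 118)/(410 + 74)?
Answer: -676/121 ≈ -5.5868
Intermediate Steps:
X(y) = 1
l = -169/484 ≈ -0.34917
l*(X(4) - 5*(-3)) = -169*(1 - 5*(-3))/484 = -169*(1 + 15)/484 = -169/484*16 = -676/121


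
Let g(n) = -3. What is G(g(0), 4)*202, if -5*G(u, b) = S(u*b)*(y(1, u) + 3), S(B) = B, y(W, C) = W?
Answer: 9696/5 ≈ 1939.2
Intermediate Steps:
G(u, b) = -4*b*u/5 (G(u, b) = -u*b*(1 + 3)/5 = -b*u*4/5 = -4*b*u/5)
G(g(0), 4)*202 = -⅘*4*(-3)*202 = (48/5)*202 = 9696/5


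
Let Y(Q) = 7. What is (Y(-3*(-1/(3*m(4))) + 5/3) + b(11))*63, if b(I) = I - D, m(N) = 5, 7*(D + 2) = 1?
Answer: 1251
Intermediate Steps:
D = -13/7 (D = -2 + (⅐)*1 = -2 + ⅐ = -13/7 ≈ -1.8571)
b(I) = 13/7 + I (b(I) = I - 1*(-13/7) = I + 13/7 = 13/7 + I)
(Y(-3*(-1/(3*m(4))) + 5/3) + b(11))*63 = (7 + (13/7 + 11))*63 = (7 + 90/7)*63 = (139/7)*63 = 1251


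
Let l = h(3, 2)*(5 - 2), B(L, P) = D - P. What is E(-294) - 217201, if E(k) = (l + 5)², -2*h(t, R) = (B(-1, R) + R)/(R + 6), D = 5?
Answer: -55599231/256 ≈ -2.1718e+5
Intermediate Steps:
B(L, P) = 5 - P
h(t, R) = -5/(2*(6 + R)) (h(t, R) = -((5 - R) + R)/(2*(R + 6)) = -5/(2*(6 + R)))
l = -15/16 (l = (-5/(12 + 2*2))*(5 - 2) = -5/(12 + 4)*3 = -5/16*3 = -15/16 ≈ -0.93750)
E(k) = 4225/256 (E(k) = (-15/16 + 5)² = (65/16)² = 4225/256)
E(-294) - 217201 = 4225/256 - 217201 = -55599231/256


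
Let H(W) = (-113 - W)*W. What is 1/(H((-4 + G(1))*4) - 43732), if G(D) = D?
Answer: -1/42520 ≈ -2.3518e-5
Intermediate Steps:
H(W) = W*(-113 - W)
1/(H((-4 + G(1))*4) - 43732) = 1/(-(-4 + 1)*4*(113 + (-4 + 1)*4) - 43732) = 1/(-(-3*4)*(113 - 3*4) - 43732) = 1/(-1*(-12)*(113 - 12) - 43732) = 1/(-1*(-12)*101 - 43732) = 1/(1212 - 43732) = 1/(-42520) = -1/42520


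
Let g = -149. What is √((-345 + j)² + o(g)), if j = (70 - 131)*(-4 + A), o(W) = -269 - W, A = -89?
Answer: 14*√144834 ≈ 5328.0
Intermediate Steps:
j = 5673 (j = (70 - 131)*(-4 - 89) = -61*(-93) = 5673)
√((-345 + j)² + o(g)) = √((-345 + 5673)² + (-269 - 1*(-149))) = √(5328² + (-269 + 149)) = √(28387584 - 120) = √28387464 = 14*√144834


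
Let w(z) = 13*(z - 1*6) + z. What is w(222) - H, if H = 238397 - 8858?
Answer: -226509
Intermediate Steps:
w(z) = -78 + 14*z (w(z) = 13*(z - 6) + z = 13*(-6 + z) + z = (-78 + 13*z) + z = -78 + 14*z)
H = 229539
w(222) - H = (-78 + 14*222) - 1*229539 = (-78 + 3108) - 229539 = 3030 - 229539 = -226509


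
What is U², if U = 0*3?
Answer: 0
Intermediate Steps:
U = 0
U² = 0² = 0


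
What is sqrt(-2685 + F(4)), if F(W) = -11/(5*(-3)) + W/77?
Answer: 38*I*sqrt(2479785)/1155 ≈ 51.809*I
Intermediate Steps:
F(W) = 11/15 + W/77 (F(W) = -11/(-15) + W*(1/77) = -11*(-1/15) + W/77 = 11/15 + W/77)
sqrt(-2685 + F(4)) = sqrt(-2685 + (11/15 + (1/77)*4)) = sqrt(-2685 + (11/15 + 4/77)) = sqrt(-2685 + 907/1155) = sqrt(-3100268/1155) = 38*I*sqrt(2479785)/1155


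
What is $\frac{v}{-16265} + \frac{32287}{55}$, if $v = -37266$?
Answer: $\frac{105439537}{178915} \approx 589.33$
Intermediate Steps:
$\frac{v}{-16265} + \frac{32287}{55} = - \frac{37266}{-16265} + \frac{32287}{55} = \left(-37266\right) \left(- \frac{1}{16265}\right) + 32287 \cdot \frac{1}{55} = \frac{37266}{16265} + \frac{32287}{55} = \frac{105439537}{178915}$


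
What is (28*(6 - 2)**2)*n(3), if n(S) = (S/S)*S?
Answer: 1344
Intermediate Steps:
n(S) = S (n(S) = 1*S = S)
(28*(6 - 2)**2)*n(3) = (28*(6 - 2)**2)*3 = (28*4**2)*3 = (28*16)*3 = 448*3 = 1344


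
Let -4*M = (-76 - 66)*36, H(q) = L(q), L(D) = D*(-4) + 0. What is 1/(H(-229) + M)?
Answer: 1/2194 ≈ 0.00045579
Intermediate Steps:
L(D) = -4*D (L(D) = -4*D + 0 = -4*D)
H(q) = -4*q
M = 1278 (M = -(-76 - 66)*36/4 = -(-71)*36/2 = -¼*(-5112) = 1278)
1/(H(-229) + M) = 1/(-4*(-229) + 1278) = 1/(916 + 1278) = 1/2194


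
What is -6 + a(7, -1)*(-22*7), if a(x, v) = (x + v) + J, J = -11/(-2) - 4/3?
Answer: -4715/3 ≈ -1571.7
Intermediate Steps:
J = 25/6 (J = -11*(-1/2) - 4*1/3 = 11/2 - 4/3 = 25/6 ≈ 4.1667)
a(x, v) = 25/6 + v + x (a(x, v) = (x + v) + 25/6 = (v + x) + 25/6 = 25/6 + v + x)
-6 + a(7, -1)*(-22*7) = -6 + (25/6 - 1 + 7)*(-22*7) = -6 + (61/6)*(-154) = -6 - 4697/3 = -4715/3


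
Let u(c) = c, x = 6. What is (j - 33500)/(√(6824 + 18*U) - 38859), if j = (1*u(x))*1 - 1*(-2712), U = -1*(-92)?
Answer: 1196157738/1510013401 + 123128*√530/1510013401 ≈ 0.79403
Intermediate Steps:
U = 92
j = 2718 (j = (1*6)*1 - 1*(-2712) = 6*1 + 2712 = 6 + 2712 = 2718)
(j - 33500)/(√(6824 + 18*U) - 38859) = (2718 - 33500)/(√(6824 + 18*92) - 38859) = -30782/(√(6824 + 1656) - 38859) = -30782/(√8480 - 38859) = -30782/(4*√530 - 38859) = -30782/(-38859 + 4*√530)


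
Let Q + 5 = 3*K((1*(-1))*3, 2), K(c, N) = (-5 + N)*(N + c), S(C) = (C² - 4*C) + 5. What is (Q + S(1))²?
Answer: 36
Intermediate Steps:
S(C) = 5 + C² - 4*C
Q = 4 (Q = -5 + 3*(2² - 5*2 - 5*1*(-1)*3 + 2*((1*(-1))*3)) = -5 + 3*(4 - 10 - (-5)*3 + 2*(-1*3)) = -5 + 3*(4 - 10 - 5*(-3) + 2*(-3)) = -5 + 3*(4 - 10 + 15 - 6) = -5 + 3*3 = -5 + 9 = 4)
(Q + S(1))² = (4 + (5 + 1² - 4*1))² = (4 + (5 + 1 - 4))² = (4 + 2)² = 6² = 36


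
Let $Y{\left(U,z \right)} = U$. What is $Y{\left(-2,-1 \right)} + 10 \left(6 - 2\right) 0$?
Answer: $-2$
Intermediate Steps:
$Y{\left(-2,-1 \right)} + 10 \left(6 - 2\right) 0 = -2 + 10 \left(6 - 2\right) 0 = -2 + 10 \cdot 4 \cdot 0 = -2 + 10 \cdot 0 = -2 + 0 = -2$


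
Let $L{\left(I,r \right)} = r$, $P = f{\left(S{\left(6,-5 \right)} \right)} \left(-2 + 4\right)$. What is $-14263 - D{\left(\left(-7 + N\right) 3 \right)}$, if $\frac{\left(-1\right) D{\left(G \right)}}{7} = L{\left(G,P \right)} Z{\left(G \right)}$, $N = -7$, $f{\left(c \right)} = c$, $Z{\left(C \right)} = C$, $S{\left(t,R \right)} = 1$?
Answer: $-14851$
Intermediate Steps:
$P = 2$ ($P = 1 \left(-2 + 4\right) = 1 \cdot 2 = 2$)
$D{\left(G \right)} = - 14 G$ ($D{\left(G \right)} = - 7 \cdot 2 G = - 14 G$)
$-14263 - D{\left(\left(-7 + N\right) 3 \right)} = -14263 - - 14 \left(-7 - 7\right) 3 = -14263 - - 14 \left(\left(-14\right) 3\right) = -14263 - \left(-14\right) \left(-42\right) = -14263 - 588 = -14851$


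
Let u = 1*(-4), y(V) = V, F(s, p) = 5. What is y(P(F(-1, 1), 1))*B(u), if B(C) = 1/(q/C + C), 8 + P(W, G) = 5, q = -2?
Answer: 6/7 ≈ 0.85714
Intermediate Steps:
P(W, G) = -3 (P(W, G) = -8 + 5 = -3)
u = -4
B(C) = 1/(C - 2/C) (B(C) = 1/(-2/C + C) = 1/(C - 2/C))
y(P(F(-1, 1), 1))*B(u) = -(-12)/(-2 + (-4)**2) = -(-12)/(-2 + 16) = -(-12)/14 = -3*(-2/7) = 6/7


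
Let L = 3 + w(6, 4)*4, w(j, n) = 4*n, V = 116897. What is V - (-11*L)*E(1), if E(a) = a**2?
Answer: 117634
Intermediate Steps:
L = 67 (L = 3 + (4*4)*4 = 3 + 16*4 = 3 + 64 = 67)
V - (-11*L)*E(1) = 116897 - (-11*67)*1**2 = 116897 - (-737) = 116897 - 1*(-737) = 116897 + 737 = 117634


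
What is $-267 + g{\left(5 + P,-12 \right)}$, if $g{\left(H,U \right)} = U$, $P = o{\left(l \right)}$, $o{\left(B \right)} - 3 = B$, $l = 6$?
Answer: $-279$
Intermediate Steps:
$o{\left(B \right)} = 3 + B$
$P = 9$ ($P = 3 + 6 = 9$)
$-267 + g{\left(5 + P,-12 \right)} = -267 - 12 = -279$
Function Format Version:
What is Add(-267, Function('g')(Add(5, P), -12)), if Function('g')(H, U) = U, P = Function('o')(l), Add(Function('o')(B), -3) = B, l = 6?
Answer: -279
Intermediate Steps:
Function('o')(B) = Add(3, B)
P = 9 (P = Add(3, 6) = 9)
Add(-267, Function('g')(Add(5, P), -12)) = Add(-267, -12) = -279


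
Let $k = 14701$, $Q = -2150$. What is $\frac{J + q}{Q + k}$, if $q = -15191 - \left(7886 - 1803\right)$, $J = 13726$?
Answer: $- \frac{7548}{12551} \approx -0.60139$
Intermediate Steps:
$q = -21274$ ($q = -15191 - 6083 = -21274$)
$\frac{J + q}{Q + k} = \frac{13726 - 21274}{-2150 + 14701} = - \frac{7548}{12551}$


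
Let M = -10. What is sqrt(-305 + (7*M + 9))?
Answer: I*sqrt(366) ≈ 19.131*I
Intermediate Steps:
sqrt(-305 + (7*M + 9)) = sqrt(-305 + (7*(-10) + 9)) = sqrt(-305 + (-70 + 9)) = sqrt(-305 - 61) = sqrt(-366) = I*sqrt(366)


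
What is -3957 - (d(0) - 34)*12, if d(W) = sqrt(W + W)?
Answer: -3549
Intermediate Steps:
d(W) = sqrt(2)*sqrt(W) (d(W) = sqrt(2*W) = sqrt(2)*sqrt(W))
-3957 - (d(0) - 34)*12 = -3957 - (sqrt(2)*sqrt(0) - 34)*12 = -3957 - (sqrt(2)*0 - 34)*12 = -3957 - (0 - 34)*12 = -3957 - (-34)*12 = -3957 - 1*(-408) = -3957 + 408 = -3549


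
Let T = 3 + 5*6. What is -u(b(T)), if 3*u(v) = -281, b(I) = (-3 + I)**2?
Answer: 281/3 ≈ 93.667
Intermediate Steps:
T = 33 (T = 3 + 30 = 33)
u(v) = -281/3 (u(v) = (1/3)*(-281) = -281/3)
-u(b(T)) = -1*(-281/3) = 281/3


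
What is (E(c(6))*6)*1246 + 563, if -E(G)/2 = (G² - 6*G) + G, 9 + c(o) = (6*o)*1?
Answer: -8880925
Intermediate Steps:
c(o) = -9 + 6*o (c(o) = -9 + (6*o)*1 = -9 + 6*o)
E(G) = -2*G² + 10*G (E(G) = -2*((G² - 6*G) + G) = -2*(G² - 5*G) = -2*G² + 10*G)
(E(c(6))*6)*1246 + 563 = ((2*(-9 + 6*6)*(5 - (-9 + 6*6)))*6)*1246 + 563 = ((2*(-9 + 36)*(5 - (-9 + 36)))*6)*1246 + 563 = ((2*27*(5 - 1*27))*6)*1246 + 563 = ((2*27*(5 - 27))*6)*1246 + 563 = ((2*27*(-22))*6)*1246 + 563 = -1188*6*1246 + 563 = -7128*1246 + 563 = -8881488 + 563 = -8880925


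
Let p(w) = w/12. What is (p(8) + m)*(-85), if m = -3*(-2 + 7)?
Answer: 3655/3 ≈ 1218.3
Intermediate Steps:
m = -15 (m = -3*5 = -15)
p(w) = w/12 (p(w) = w*(1/12) = w/12)
(p(8) + m)*(-85) = ((1/12)*8 - 15)*(-85) = (⅔ - 15)*(-85) = -43/3*(-85) = 3655/3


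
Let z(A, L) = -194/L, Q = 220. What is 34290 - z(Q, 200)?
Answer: 3429097/100 ≈ 34291.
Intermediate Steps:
34290 - z(Q, 200) = 34290 - (-194)/200 = 34290 - 1*(-97/100) = 34290 + 97/100 = 3429097/100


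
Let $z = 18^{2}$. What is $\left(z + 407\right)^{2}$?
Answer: $534361$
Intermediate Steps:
$z = 324$
$\left(z + 407\right)^{2} = \left(324 + 407\right)^{2} = 731^{2} = 534361$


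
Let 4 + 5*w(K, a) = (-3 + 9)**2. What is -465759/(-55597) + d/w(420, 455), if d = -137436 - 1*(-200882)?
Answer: 8825970299/889552 ≈ 9921.8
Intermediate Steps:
d = 63446 (d = -137436 + 200882 = 63446)
w(K, a) = 32/5 (w(K, a) = -4/5 + (-3 + 9)**2/5 = -4/5 + (1/5)*6**2 = -4/5 + (1/5)*36 = -4/5 + 36/5 = 32/5)
-465759/(-55597) + d/w(420, 455) = -465759/(-55597) + 63446/(32/5) = -465759*(-1/55597) + 63446*(5/32) = 465759/55597 + 158615/16 = 8825970299/889552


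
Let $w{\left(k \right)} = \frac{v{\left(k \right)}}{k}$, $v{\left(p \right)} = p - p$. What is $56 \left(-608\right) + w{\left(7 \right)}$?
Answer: $-34048$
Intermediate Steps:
$v{\left(p \right)} = 0$
$w{\left(k \right)} = 0$ ($w{\left(k \right)} = \frac{0}{k} = 0$)
$56 \left(-608\right) + w{\left(7 \right)} = 56 \left(-608\right) + 0 = -34048 + 0 = -34048$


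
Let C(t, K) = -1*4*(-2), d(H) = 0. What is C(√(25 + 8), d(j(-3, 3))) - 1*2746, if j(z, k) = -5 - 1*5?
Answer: -2738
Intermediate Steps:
j(z, k) = -10 (j(z, k) = -5 - 5 = -10)
C(t, K) = 8 (C(t, K) = -4*(-2) = 8)
C(√(25 + 8), d(j(-3, 3))) - 1*2746 = 8 - 1*2746 = 8 - 2746 = -2738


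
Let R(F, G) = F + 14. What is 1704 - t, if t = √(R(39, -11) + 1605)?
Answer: 1704 - √1658 ≈ 1663.3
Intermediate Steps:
R(F, G) = 14 + F
t = √1658 (t = √((14 + 39) + 1605) = √(53 + 1605) = √1658 ≈ 40.719)
1704 - t = 1704 - √1658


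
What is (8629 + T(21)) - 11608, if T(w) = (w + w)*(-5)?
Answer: -3189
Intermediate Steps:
T(w) = -10*w (T(w) = (2*w)*(-5) = -10*w)
(8629 + T(21)) - 11608 = (8629 - 10*21) - 11608 = (8629 - 210) - 11608 = 8419 - 11608 = -3189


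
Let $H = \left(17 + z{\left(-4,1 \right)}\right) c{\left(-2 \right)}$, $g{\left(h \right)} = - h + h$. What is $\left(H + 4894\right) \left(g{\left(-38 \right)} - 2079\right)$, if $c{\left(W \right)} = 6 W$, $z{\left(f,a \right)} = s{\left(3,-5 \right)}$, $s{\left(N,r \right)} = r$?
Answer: $-9875250$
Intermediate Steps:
$z{\left(f,a \right)} = -5$
$g{\left(h \right)} = 0$
$H = -144$ ($H = \left(17 - 5\right) 6 \left(-2\right) = 12 \left(-12\right) = -144$)
$\left(H + 4894\right) \left(g{\left(-38 \right)} - 2079\right) = \left(-144 + 4894\right) \left(0 - 2079\right) = 4750 \left(-2079\right) = -9875250$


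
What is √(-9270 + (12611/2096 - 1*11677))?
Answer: I*√5749891431/524 ≈ 144.71*I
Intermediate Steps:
√(-9270 + (12611/2096 - 1*11677)) = √(-9270 + (12611*(1/2096) - 11677)) = √(-9270 + (12611/2096 - 11677)) = √(-9270 - 24462381/2096) = √(-43892301/2096) = I*√5749891431/524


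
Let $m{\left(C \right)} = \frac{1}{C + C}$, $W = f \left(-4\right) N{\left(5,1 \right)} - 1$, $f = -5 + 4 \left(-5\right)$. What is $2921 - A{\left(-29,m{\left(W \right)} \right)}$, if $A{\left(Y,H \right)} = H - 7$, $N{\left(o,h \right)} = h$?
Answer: $\frac{579743}{198} \approx 2928.0$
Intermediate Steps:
$f = -25$ ($f = -5 - 20 = -25$)
$W = 99$ ($W = \left(-25\right) \left(-4\right) 1 - 1 = 100 \cdot 1 - 1 = 100 - 1 = 99$)
$m{\left(C \right)} = \frac{1}{2 C}$
$A{\left(Y,H \right)} = -7 + H$ ($A{\left(Y,H \right)} = H - 7 = -7 + H$)
$2921 - A{\left(-29,m{\left(W \right)} \right)} = 2921 - \left(-7 + \frac{1}{2 \cdot 99}\right) = 2921 - \left(-7 + \frac{1}{2} \cdot \frac{1}{99}\right) = 2921 - \left(-7 + \frac{1}{198}\right) = 2921 - - \frac{1385}{198} = 2921 + \frac{1385}{198} = \frac{579743}{198}$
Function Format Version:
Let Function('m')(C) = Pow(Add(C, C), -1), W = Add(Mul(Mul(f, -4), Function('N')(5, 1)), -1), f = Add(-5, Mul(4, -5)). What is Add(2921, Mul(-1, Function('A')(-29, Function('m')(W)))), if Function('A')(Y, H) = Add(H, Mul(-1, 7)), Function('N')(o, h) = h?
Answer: Rational(579743, 198) ≈ 2928.0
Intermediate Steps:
f = -25 (f = Add(-5, -20) = -25)
W = 99 (W = Add(Mul(Mul(-25, -4), 1), -1) = Add(Mul(100, 1), -1) = Add(100, -1) = 99)
Function('m')(C) = Mul(Rational(1, 2), Pow(C, -1)) (Function('m')(C) = Pow(Mul(2, C), -1) = Mul(Rational(1, 2), Pow(C, -1)))
Function('A')(Y, H) = Add(-7, H) (Function('A')(Y, H) = Add(H, -7) = Add(-7, H))
Add(2921, Mul(-1, Function('A')(-29, Function('m')(W)))) = Add(2921, Mul(-1, Add(-7, Mul(Rational(1, 2), Pow(99, -1))))) = Add(2921, Mul(-1, Add(-7, Mul(Rational(1, 2), Rational(1, 99))))) = Add(2921, Mul(-1, Add(-7, Rational(1, 198)))) = Add(2921, Mul(-1, Rational(-1385, 198))) = Add(2921, Rational(1385, 198)) = Rational(579743, 198)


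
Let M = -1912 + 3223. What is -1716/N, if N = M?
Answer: -572/437 ≈ -1.3089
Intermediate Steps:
M = 1311
N = 1311
-1716/N = -1716/1311 = -1716*1/1311 = -572/437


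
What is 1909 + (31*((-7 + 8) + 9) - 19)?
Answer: 2200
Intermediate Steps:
1909 + (31*((-7 + 8) + 9) - 19) = 1909 + (31*(1 + 9) - 19) = 1909 + (31*10 - 19) = 1909 + (310 - 19) = 1909 + 291 = 2200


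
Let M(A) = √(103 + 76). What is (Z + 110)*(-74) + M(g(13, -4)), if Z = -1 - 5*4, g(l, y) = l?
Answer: -6586 + √179 ≈ -6572.6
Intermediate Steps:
Z = -21 (Z = -1 - 20 = -21)
M(A) = √179
(Z + 110)*(-74) + M(g(13, -4)) = (-21 + 110)*(-74) + √179 = 89*(-74) + √179 = -6586 + √179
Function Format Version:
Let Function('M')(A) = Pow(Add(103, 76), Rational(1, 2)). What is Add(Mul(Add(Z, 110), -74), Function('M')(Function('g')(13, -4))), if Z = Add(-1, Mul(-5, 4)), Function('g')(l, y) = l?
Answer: Add(-6586, Pow(179, Rational(1, 2))) ≈ -6572.6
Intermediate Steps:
Z = -21 (Z = Add(-1, -20) = -21)
Function('M')(A) = Pow(179, Rational(1, 2))
Add(Mul(Add(Z, 110), -74), Function('M')(Function('g')(13, -4))) = Add(Mul(Add(-21, 110), -74), Pow(179, Rational(1, 2))) = Add(Mul(89, -74), Pow(179, Rational(1, 2))) = Add(-6586, Pow(179, Rational(1, 2)))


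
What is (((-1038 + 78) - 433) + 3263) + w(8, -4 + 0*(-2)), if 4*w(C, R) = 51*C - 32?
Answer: 1964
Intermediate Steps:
w(C, R) = -8 + 51*C/4 (w(C, R) = (51*C - 32)/4 = (-32 + 51*C)/4 = -8 + 51*C/4)
(((-1038 + 78) - 433) + 3263) + w(8, -4 + 0*(-2)) = (((-1038 + 78) - 433) + 3263) + (-8 + (51/4)*8) = ((-960 - 433) + 3263) + (-8 + 102) = (-1393 + 3263) + 94 = 1870 + 94 = 1964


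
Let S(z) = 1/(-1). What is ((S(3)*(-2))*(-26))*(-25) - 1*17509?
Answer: -16209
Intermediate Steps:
S(z) = -1
((S(3)*(-2))*(-26))*(-25) - 1*17509 = (-1*(-2)*(-26))*(-25) - 1*17509 = (2*(-26))*(-25) - 17509 = -52*(-25) - 17509 = 1300 - 17509 = -16209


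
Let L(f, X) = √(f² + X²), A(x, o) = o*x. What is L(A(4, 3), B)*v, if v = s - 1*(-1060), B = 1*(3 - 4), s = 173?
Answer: 1233*√145 ≈ 14847.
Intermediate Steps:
B = -1 (B = 1*(-1) = -1)
v = 1233 (v = 173 - 1*(-1060) = 173 + 1060 = 1233)
L(f, X) = √(X² + f²)
L(A(4, 3), B)*v = √((-1)² + (3*4)²)*1233 = √(1 + 12²)*1233 = √(1 + 144)*1233 = √145*1233 = 1233*√145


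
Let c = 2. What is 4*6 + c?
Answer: 26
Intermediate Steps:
4*6 + c = 4*6 + 2 = 24 + 2 = 26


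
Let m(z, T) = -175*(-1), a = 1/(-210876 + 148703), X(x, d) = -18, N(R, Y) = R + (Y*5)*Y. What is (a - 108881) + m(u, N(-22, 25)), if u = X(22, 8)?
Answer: -6758578139/62173 ≈ -1.0871e+5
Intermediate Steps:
N(R, Y) = R + 5*Y² (N(R, Y) = R + (5*Y)*Y = R + 5*Y²)
u = -18
a = -1/62173 (a = 1/(-62173) = -1/62173 ≈ -1.6084e-5)
m(z, T) = 175
(a - 108881) + m(u, N(-22, 25)) = (-1/62173 - 108881) + 175 = -6769458414/62173 + 175 = -6758578139/62173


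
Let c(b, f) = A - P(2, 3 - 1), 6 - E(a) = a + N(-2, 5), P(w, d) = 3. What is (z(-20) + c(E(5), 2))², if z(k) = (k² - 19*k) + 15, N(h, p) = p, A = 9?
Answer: 641601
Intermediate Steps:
z(k) = 15 + k² - 19*k
E(a) = 1 - a (E(a) = 6 - (a + 5) = 6 - (5 + a) = 6 + (-5 - a) = 1 - a)
c(b, f) = 6 (c(b, f) = 9 - 1*3 = 9 - 3 = 6)
(z(-20) + c(E(5), 2))² = ((15 + (-20)² - 19*(-20)) + 6)² = ((15 + 400 + 380) + 6)² = (795 + 6)² = 801² = 641601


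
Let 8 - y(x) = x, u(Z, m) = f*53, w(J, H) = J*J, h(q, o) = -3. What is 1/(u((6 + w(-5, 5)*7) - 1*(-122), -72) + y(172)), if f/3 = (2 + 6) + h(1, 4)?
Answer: 1/631 ≈ 0.0015848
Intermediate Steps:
w(J, H) = J**2
f = 15 (f = 3*((2 + 6) - 3) = 3*(8 - 3) = 3*5 = 15)
u(Z, m) = 795 (u(Z, m) = 15*53 = 795)
y(x) = 8 - x
1/(u((6 + w(-5, 5)*7) - 1*(-122), -72) + y(172)) = 1/(795 + (8 - 1*172)) = 1/(795 + (8 - 172)) = 1/(795 - 164) = 1/631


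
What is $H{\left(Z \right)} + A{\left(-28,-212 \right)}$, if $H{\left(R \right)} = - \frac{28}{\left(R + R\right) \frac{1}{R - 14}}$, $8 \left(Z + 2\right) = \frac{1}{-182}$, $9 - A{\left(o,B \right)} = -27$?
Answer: $- \frac{221290}{2913} \approx -75.966$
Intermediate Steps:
$A{\left(o,B \right)} = 36$ ($A{\left(o,B \right)} = 9 - -27 = 9 + 27 = 36$)
$Z = - \frac{2913}{1456}$ ($Z = -2 + \frac{1}{8 \left(-182\right)} = -2 + \frac{1}{8} \left(- \frac{1}{182}\right) = -2 - \frac{1}{1456} = - \frac{2913}{1456} \approx -2.0007$)
$H{\left(R \right)} = - \frac{14 \left(-14 + R\right)}{R}$ ($H{\left(R \right)} = - \frac{28}{2 R \frac{1}{-14 + R}} = - 28 \frac{-14 + R}{2 R} = - \frac{14 \left(-14 + R\right)}{R}$)
$H{\left(Z \right)} + A{\left(-28,-212 \right)} = \left(-14 + \frac{196}{- \frac{2913}{1456}}\right) + 36 = \left(-14 + 196 \left(- \frac{1456}{2913}\right)\right) + 36 = \left(-14 - \frac{285376}{2913}\right) + 36 = - \frac{326158}{2913} + 36 = - \frac{221290}{2913}$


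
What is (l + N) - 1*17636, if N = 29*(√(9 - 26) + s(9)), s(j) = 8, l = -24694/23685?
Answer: -412238434/23685 + 29*I*√17 ≈ -17405.0 + 119.57*I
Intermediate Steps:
l = -24694/23685 (l = -24694*1/23685 = -24694/23685 ≈ -1.0426)
N = 232 + 29*I*√17 (N = 29*(√(9 - 26) + 8) = 29*(√(-17) + 8) = 29*(I*√17 + 8) = 29*(8 + I*√17) = 232 + 29*I*√17 ≈ 232.0 + 119.57*I)
(l + N) - 1*17636 = (-24694/23685 + (232 + 29*I*√17)) - 1*17636 = (5470226/23685 + 29*I*√17) - 17636 = -412238434/23685 + 29*I*√17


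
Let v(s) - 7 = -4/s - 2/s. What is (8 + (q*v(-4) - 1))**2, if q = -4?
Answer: 729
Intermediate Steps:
v(s) = 7 - 6/s (v(s) = 7 + (-4/s - 2/s) = 7 - 6/s)
(8 + (q*v(-4) - 1))**2 = (8 + (-4*(7 - 6/(-4)) - 1))**2 = (8 + (-4*(7 - 6*(-1/4)) - 1))**2 = (8 + (-4*(7 + 3/2) - 1))**2 = (8 + (-4*17/2 - 1))**2 = (8 + (-34 - 1))**2 = (8 - 35)**2 = (-27)**2 = 729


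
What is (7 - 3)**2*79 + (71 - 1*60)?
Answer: 1275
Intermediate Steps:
(7 - 3)**2*79 + (71 - 1*60) = 4**2*79 + (71 - 60) = 16*79 + 11 = 1264 + 11 = 1275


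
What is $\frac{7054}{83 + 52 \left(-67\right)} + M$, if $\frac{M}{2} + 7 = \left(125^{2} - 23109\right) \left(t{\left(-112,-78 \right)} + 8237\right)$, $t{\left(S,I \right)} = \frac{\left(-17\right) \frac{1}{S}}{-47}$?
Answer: $- \frac{275908609422865}{2237858} \approx -1.2329 \cdot 10^{8}$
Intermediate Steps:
$t{\left(S,I \right)} = \frac{17}{47 S}$ ($t{\left(S,I \right)} = - \frac{17}{S} \left(- \frac{1}{47}\right) = \frac{17}{47 S}$)
$M = - \frac{81125729133}{658}$ ($M = -14 + 2 \left(125^{2} - 23109\right) \left(\frac{17}{47 \left(-112\right)} + 8237\right) = -14 + 2 \left(15625 - 23109\right) \left(\frac{17}{47} \left(- \frac{1}{112}\right) + 8237\right) = -14 + 2 \left(- 7484 \left(- \frac{17}{5264} + 8237\right)\right) = -14 + 2 \left(\left(-7484\right) \frac{43359551}{5264}\right) = -14 + 2 \left(- \frac{81125719921}{1316}\right) = -14 - \frac{81125719921}{658} = - \frac{81125729133}{658} \approx -1.2329 \cdot 10^{8}$)
$\frac{7054}{83 + 52 \left(-67\right)} + M = \frac{7054}{83 + 52 \left(-67\right)} - \frac{81125729133}{658} = \frac{7054}{83 - 3484} - \frac{81125729133}{658} = \frac{7054}{-3401} - \frac{81125729133}{658} = 7054 \left(- \frac{1}{3401}\right) - \frac{81125729133}{658} = - \frac{7054}{3401} - \frac{81125729133}{658} = - \frac{275908609422865}{2237858}$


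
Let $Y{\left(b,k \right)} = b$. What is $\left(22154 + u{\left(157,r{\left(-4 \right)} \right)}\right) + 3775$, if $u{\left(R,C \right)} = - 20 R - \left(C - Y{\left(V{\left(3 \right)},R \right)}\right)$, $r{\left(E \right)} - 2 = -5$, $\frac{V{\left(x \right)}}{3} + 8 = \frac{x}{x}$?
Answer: $22771$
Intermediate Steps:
$V{\left(x \right)} = -21$ ($V{\left(x \right)} = -24 + 3 \frac{x}{x} = -24 + 3 \cdot 1 = -24 + 3 = -21$)
$r{\left(E \right)} = -3$ ($r{\left(E \right)} = 2 - 5 = -3$)
$u{\left(R,C \right)} = -21 - C - 20 R$ ($u{\left(R,C \right)} = - 20 R - \left(21 + C\right) = -21 - C - 20 R$)
$\left(22154 + u{\left(157,r{\left(-4 \right)} \right)}\right) + 3775 = \left(22154 - 3158\right) + 3775 = 18996 + 3775 = 22771$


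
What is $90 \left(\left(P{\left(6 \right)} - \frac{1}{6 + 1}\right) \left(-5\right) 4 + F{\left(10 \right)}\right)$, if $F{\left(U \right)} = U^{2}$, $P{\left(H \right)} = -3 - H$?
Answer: $\frac{178200}{7} \approx 25457.0$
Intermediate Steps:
$90 \left(\left(P{\left(6 \right)} - \frac{1}{6 + 1}\right) \left(-5\right) 4 + F{\left(10 \right)}\right) = 90 \left(\left(\left(-3 - 6\right) - \frac{1}{6 + 1}\right) \left(-5\right) 4 + 10^{2}\right) = 90 \left(\left(\left(-3 - 6\right) - \frac{1}{7}\right) \left(-5\right) 4 + 100\right) = 90 \left(\left(-9 - \frac{1}{7}\right) \left(-5\right) 4 + 100\right) = 90 \left(\left(- \frac{64}{7}\right) \left(-5\right) 4 + 100\right) = 90 \left(\frac{320}{7} \cdot 4 + 100\right) = 90 \left(\frac{1280}{7} + 100\right) = 90 \cdot \frac{1980}{7} = \frac{178200}{7}$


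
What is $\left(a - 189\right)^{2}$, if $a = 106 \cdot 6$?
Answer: $199809$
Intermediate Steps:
$a = 636$
$\left(a - 189\right)^{2} = \left(636 - 189\right)^{2} = 447^{2} = 199809$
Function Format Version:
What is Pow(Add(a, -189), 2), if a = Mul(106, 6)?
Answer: 199809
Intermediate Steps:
a = 636
Pow(Add(a, -189), 2) = Pow(Add(636, -189), 2) = Pow(447, 2) = 199809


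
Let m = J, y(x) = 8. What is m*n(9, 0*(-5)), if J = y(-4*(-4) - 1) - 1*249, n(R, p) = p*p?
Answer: 0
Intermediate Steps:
n(R, p) = p²
J = -241 (J = 8 - 1*249 = 8 - 249 = -241)
m = -241
m*n(9, 0*(-5)) = -241*(0*(-5))² = -241*0² = -241*0 = 0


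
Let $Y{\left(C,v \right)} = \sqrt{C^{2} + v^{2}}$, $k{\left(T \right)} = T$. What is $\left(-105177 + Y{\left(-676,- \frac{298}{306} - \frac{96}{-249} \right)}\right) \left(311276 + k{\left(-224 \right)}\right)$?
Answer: $-32715516204 + \frac{103684 \sqrt{73694108122417}}{4233} \approx -3.2505 \cdot 10^{10}$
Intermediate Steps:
$\left(-105177 + Y{\left(-676,- \frac{298}{306} - \frac{96}{-249} \right)}\right) \left(311276 + k{\left(-224 \right)}\right) = \left(-105177 + \sqrt{\left(-676\right)^{2} + \left(- \frac{298}{306} - \frac{96}{-249}\right)^{2}}\right) \left(311276 - 224\right) = \left(-105177 + \sqrt{456976 + \left(\left(-298\right) \frac{1}{306} - - \frac{32}{83}\right)^{2}}\right) 311052 = \left(-105177 + \sqrt{456976 + \left(- \frac{149}{153} + \frac{32}{83}\right)^{2}}\right) 311052 = \left(-105177 + \sqrt{456976 + \left(- \frac{7471}{12699}\right)^{2}}\right) 311052 = \left(-105177 + \sqrt{456976 + \frac{55815841}{161264601}}\right) 311052 = \left(-105177 + \sqrt{\frac{73694108122417}{161264601}}\right) 311052 = \left(-105177 + \frac{\sqrt{73694108122417}}{12699}\right) 311052 = -32715516204 + \frac{103684 \sqrt{73694108122417}}{4233}$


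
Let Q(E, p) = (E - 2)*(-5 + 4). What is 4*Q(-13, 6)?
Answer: 60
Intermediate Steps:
Q(E, p) = 2 - E (Q(E, p) = (-2 + E)*(-1) = 2 - E)
4*Q(-13, 6) = 4*(2 - 1*(-13)) = 4*(2 + 13) = 4*15 = 60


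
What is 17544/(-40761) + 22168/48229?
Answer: 1126672/38546319 ≈ 0.029229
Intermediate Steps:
17544/(-40761) + 22168/48229 = 17544*(-1/40761) + 22168*(1/48229) = -5848/13587 + 1304/2837 = 1126672/38546319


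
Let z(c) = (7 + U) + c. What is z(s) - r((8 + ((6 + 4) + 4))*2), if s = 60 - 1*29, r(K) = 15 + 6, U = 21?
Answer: 38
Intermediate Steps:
r(K) = 21
s = 31 (s = 60 - 29 = 31)
z(c) = 28 + c (z(c) = (7 + 21) + c = 28 + c)
z(s) - r((8 + ((6 + 4) + 4))*2) = (28 + 31) - 1*21 = 59 - 21 = 38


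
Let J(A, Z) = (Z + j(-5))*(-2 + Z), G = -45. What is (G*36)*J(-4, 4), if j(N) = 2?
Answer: -19440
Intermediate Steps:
J(A, Z) = (-2 + Z)*(2 + Z) (J(A, Z) = (Z + 2)*(-2 + Z) = (2 + Z)*(-2 + Z) = (-2 + Z)*(2 + Z))
(G*36)*J(-4, 4) = (-45*36)*(-4 + 4**2) = -1620*(-4 + 16) = -1620*12 = -19440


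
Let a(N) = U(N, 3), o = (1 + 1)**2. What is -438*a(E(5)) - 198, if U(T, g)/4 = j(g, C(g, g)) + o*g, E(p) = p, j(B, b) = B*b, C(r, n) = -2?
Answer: -10710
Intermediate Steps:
o = 4 (o = 2**2 = 4)
U(T, g) = 8*g (U(T, g) = 4*(g*(-2) + 4*g) = 4*(-2*g + 4*g) = 4*(2*g) = 8*g)
a(N) = 24 (a(N) = 8*3 = 24)
-438*a(E(5)) - 198 = -438*24 - 198 = -10512 - 198 = -10710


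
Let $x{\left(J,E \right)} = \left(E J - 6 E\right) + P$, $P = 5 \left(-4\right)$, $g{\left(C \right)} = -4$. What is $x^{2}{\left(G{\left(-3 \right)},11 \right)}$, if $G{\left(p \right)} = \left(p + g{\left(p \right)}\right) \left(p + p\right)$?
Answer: $141376$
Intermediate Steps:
$P = -20$
$G{\left(p \right)} = 2 p \left(-4 + p\right)$ ($G{\left(p \right)} = \left(p - 4\right) \left(p + p\right) = \left(-4 + p\right) 2 p = 2 p \left(-4 + p\right)$)
$x{\left(J,E \right)} = -20 - 6 E + E J$ ($x{\left(J,E \right)} = \left(E J - 6 E\right) - 20 = \left(- 6 E + E J\right) - 20 = -20 - 6 E + E J$)
$x^{2}{\left(G{\left(-3 \right)},11 \right)} = \left(-20 - 66 + 11 \cdot 2 \left(-3\right) \left(-4 - 3\right)\right)^{2} = \left(-20 - 66 + 11 \cdot 2 \left(-3\right) \left(-7\right)\right)^{2} = \left(-20 - 66 + 11 \cdot 42\right)^{2} = \left(-20 - 66 + 462\right)^{2} = 376^{2} = 141376$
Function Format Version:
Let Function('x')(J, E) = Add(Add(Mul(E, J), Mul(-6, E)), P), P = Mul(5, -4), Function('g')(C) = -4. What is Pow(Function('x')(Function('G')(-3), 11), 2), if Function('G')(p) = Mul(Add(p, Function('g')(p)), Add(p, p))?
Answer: 141376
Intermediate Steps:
P = -20
Function('G')(p) = Mul(2, p, Add(-4, p)) (Function('G')(p) = Mul(Add(p, -4), Add(p, p)) = Mul(Add(-4, p), Mul(2, p)) = Mul(2, p, Add(-4, p)))
Function('x')(J, E) = Add(-20, Mul(-6, E), Mul(E, J)) (Function('x')(J, E) = Add(Add(Mul(E, J), Mul(-6, E)), -20) = Add(Add(Mul(-6, E), Mul(E, J)), -20) = Add(-20, Mul(-6, E), Mul(E, J)))
Pow(Function('x')(Function('G')(-3), 11), 2) = Pow(Add(-20, Mul(-6, 11), Mul(11, Mul(2, -3, Add(-4, -3)))), 2) = Pow(Add(-20, -66, Mul(11, Mul(2, -3, -7))), 2) = Pow(Add(-20, -66, Mul(11, 42)), 2) = Pow(Add(-20, -66, 462), 2) = Pow(376, 2) = 141376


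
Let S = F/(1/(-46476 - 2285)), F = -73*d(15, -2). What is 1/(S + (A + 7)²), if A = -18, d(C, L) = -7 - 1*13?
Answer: -1/71190939 ≈ -1.4047e-8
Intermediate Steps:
d(C, L) = -20 (d(C, L) = -7 - 13 = -20)
F = 1460 (F = -73*(-20) = 1460)
S = -71191060 (S = 1460/(1/(-46476 - 2285)) = 1460/(1/(-48761)) = 1460/(-1/48761) = 1460*(-48761) = -71191060)
1/(S + (A + 7)²) = 1/(-71191060 + (-18 + 7)²) = 1/(-71191060 + (-11)²) = 1/(-71191060 + 121) = 1/(-71190939) = -1/71190939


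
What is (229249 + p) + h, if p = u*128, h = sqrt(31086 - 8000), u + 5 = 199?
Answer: 254081 + sqrt(23086) ≈ 2.5423e+5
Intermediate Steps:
u = 194 (u = -5 + 199 = 194)
h = sqrt(23086) ≈ 151.94
p = 24832 (p = 194*128 = 24832)
(229249 + p) + h = (229249 + 24832) + sqrt(23086) = 254081 + sqrt(23086)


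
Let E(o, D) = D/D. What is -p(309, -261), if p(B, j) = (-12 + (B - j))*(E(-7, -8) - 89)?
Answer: 49104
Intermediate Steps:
E(o, D) = 1
p(B, j) = 1056 - 88*B + 88*j (p(B, j) = (-12 + (B - j))*(1 - 89) = (-12 + B - j)*(-88) = 1056 - 88*B + 88*j)
-p(309, -261) = -(1056 - 88*309 + 88*(-261)) = -(1056 - 27192 - 22968) = -1*(-49104) = 49104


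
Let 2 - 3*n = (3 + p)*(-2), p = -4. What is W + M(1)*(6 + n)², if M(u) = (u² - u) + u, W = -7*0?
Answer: 36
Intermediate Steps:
n = 0 (n = ⅔ - (3 - 4)*(-2)/3 = ⅔ - (-1)*(-2)/3 = ⅔ - ⅓*2 = ⅔ - ⅔ = 0)
W = 0
M(u) = u²
W + M(1)*(6 + n)² = 0 + 1²*(6 + 0)² = 0 + 1*6² = 0 + 1*36 = 0 + 36 = 36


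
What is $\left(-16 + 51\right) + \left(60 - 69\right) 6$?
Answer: $-19$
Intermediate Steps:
$\left(-16 + 51\right) + \left(60 - 69\right) 6 = 35 + \left(60 - 69\right) 6 = 35 - 54 = -19$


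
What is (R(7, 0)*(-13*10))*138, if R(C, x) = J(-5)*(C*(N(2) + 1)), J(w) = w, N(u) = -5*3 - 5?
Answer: -11930100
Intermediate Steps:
N(u) = -20 (N(u) = -15 - 5 = -20)
R(C, x) = 95*C (R(C, x) = -5*C*(-20 + 1) = -5*C*(-19) = -(-95)*C = 95*C)
(R(7, 0)*(-13*10))*138 = ((95*7)*(-13*10))*138 = (665*(-130))*138 = -86450*138 = -11930100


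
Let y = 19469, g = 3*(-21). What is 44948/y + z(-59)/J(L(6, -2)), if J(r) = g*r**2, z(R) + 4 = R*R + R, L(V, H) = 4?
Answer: -10618729/9812376 ≈ -1.0822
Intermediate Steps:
g = -63
z(R) = -4 + R + R**2 (z(R) = -4 + (R*R + R) = -4 + (R**2 + R) = -4 + (R + R**2) = -4 + R + R**2)
J(r) = -63*r**2
44948/y + z(-59)/J(L(6, -2)) = 44948/19469 + (-4 - 59 + (-59)**2)/((-63*4**2)) = 44948*(1/19469) + (-4 - 59 + 3481)/((-63*16)) = 44948/19469 + 3418/(-1008) = 44948/19469 + 3418*(-1/1008) = 44948/19469 - 1709/504 = -10618729/9812376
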